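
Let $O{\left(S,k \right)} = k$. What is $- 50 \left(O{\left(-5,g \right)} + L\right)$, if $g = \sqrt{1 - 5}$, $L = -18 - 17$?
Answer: $1750 - 100 i \approx 1750.0 - 100.0 i$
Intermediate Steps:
$L = -35$
$g = 2 i$ ($g = \sqrt{-4} = 2 i \approx 2.0 i$)
$- 50 \left(O{\left(-5,g \right)} + L\right) = - 50 \left(2 i - 35\right) = - 50 \left(-35 + 2 i\right) = 1750 - 100 i$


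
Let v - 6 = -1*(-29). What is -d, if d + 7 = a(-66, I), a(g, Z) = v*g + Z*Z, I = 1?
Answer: 2316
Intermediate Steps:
v = 35 (v = 6 - 1*(-29) = 6 + 29 = 35)
a(g, Z) = Z**2 + 35*g (a(g, Z) = 35*g + Z*Z = 35*g + Z**2 = Z**2 + 35*g)
d = -2316 (d = -7 + (1**2 + 35*(-66)) = -7 + (1 - 2310) = -7 - 2309 = -2316)
-d = -1*(-2316) = 2316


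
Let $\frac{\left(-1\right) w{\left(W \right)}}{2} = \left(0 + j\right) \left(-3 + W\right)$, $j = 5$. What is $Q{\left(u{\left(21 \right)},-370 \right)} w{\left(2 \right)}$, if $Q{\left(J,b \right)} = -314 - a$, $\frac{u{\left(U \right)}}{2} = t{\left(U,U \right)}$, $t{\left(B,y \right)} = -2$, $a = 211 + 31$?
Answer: $-5560$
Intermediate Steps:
$a = 242$
$u{\left(U \right)} = -4$ ($u{\left(U \right)} = 2 \left(-2\right) = -4$)
$Q{\left(J,b \right)} = -556$ ($Q{\left(J,b \right)} = -314 - 242 = -556$)
$w{\left(W \right)} = 30 - 10 W$ ($w{\left(W \right)} = - 2 \left(0 + 5\right) \left(-3 + W\right) = - 2 \cdot 5 \left(-3 + W\right) = - 2 \left(-15 + 5 W\right) = 30 - 10 W$)
$Q{\left(u{\left(21 \right)},-370 \right)} w{\left(2 \right)} = - 556 \left(30 - 20\right) = \left(-556\right) 10 = -5560$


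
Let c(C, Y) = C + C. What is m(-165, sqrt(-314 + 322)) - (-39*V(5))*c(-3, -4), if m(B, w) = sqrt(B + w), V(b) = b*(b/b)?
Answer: -1170 + I*sqrt(165 - 2*sqrt(2)) ≈ -1170.0 + 12.735*I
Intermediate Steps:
c(C, Y) = 2*C
V(b) = b (V(b) = b*1 = b)
m(-165, sqrt(-314 + 322)) - (-39*V(5))*c(-3, -4) = sqrt(-165 + sqrt(-314 + 322)) - (-39*5)*2*(-3) = sqrt(-165 + sqrt(8)) - (-195)*(-6) = sqrt(-165 + 2*sqrt(2)) - 1*1170 = sqrt(-165 + 2*sqrt(2)) - 1170 = -1170 + sqrt(-165 + 2*sqrt(2))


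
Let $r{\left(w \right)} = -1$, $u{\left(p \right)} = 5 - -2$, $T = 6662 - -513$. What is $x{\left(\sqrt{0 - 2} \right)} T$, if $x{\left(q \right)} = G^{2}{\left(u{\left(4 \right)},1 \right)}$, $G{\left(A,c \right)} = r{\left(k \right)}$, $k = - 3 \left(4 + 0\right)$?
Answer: $7175$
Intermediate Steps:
$T = 7175$ ($T = 6662 + 513 = 7175$)
$u{\left(p \right)} = 7$ ($u{\left(p \right)} = 5 + 2 = 7$)
$k = -12$ ($k = \left(-3\right) 4 = -12$)
$G{\left(A,c \right)} = -1$
$x{\left(q \right)} = 1$ ($x{\left(q \right)} = \left(-1\right)^{2} = 1$)
$x{\left(\sqrt{0 - 2} \right)} T = 1 \cdot 7175 = 7175$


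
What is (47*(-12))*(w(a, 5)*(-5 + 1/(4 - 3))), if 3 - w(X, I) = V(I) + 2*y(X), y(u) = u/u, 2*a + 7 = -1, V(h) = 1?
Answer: 0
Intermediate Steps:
a = -4 (a = -7/2 + (1/2)*(-1) = -7/2 - 1/2 = -4)
y(u) = 1
w(X, I) = 0 (w(X, I) = 3 - (1 + 2*1) = 3 - (1 + 2) = 3 - 1*3 = 3 - 3 = 0)
(47*(-12))*(w(a, 5)*(-5 + 1/(4 - 3))) = (47*(-12))*(0*(-5 + 1/(4 - 3))) = -0*(-5 + 1/1) = -0*(-5 + 1) = -0*(-4) = -564*0 = 0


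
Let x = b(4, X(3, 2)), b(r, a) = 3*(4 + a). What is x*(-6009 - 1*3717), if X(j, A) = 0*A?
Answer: -116712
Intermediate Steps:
X(j, A) = 0
b(r, a) = 12 + 3*a
x = 12 (x = 12 + 3*0 = 12 + 0 = 12)
x*(-6009 - 1*3717) = 12*(-6009 - 1*3717) = 12*(-6009 - 3717) = 12*(-9726) = -116712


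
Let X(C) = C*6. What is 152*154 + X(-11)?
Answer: 23342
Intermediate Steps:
X(C) = 6*C
152*154 + X(-11) = 152*154 + 6*(-11) = 23408 - 66 = 23342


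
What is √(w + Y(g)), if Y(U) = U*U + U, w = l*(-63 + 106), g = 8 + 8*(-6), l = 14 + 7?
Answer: √2463 ≈ 49.629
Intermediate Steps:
l = 21
g = -40 (g = 8 - 48 = -40)
w = 903 (w = 21*(-63 + 106) = 21*43 = 903)
Y(U) = U + U² (Y(U) = U² + U = U + U²)
√(w + Y(g)) = √(903 - 40*(1 - 40)) = √(903 - 40*(-39)) = √(903 + 1560) = √2463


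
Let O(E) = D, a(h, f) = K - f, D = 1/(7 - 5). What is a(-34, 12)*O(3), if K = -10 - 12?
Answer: -17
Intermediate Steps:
D = ½ (D = 1/2 = ½ ≈ 0.50000)
K = -22
a(h, f) = -22 - f
O(E) = ½
a(-34, 12)*O(3) = (-22 - 1*12)*(½) = (-22 - 12)*(½) = -34*½ = -17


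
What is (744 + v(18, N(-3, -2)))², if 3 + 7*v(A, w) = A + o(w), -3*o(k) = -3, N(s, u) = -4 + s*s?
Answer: 27290176/49 ≈ 5.5694e+5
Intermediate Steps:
N(s, u) = -4 + s²
o(k) = 1 (o(k) = -⅓*(-3) = 1)
v(A, w) = -2/7 + A/7 (v(A, w) = -3/7 + (A + 1)/7 = -3/7 + (1 + A)/7 = -3/7 + (⅐ + A/7) = -2/7 + A/7)
(744 + v(18, N(-3, -2)))² = (744 + (-2/7 + (⅐)*18))² = (744 + (-2/7 + 18/7))² = (744 + 16/7)² = (5224/7)² = 27290176/49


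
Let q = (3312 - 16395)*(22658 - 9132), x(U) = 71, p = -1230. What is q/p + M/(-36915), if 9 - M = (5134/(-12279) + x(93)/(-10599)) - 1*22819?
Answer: 9446329985466791722/65658864270105 ≈ 1.4387e+5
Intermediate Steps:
M = 990336036421/43381707 (M = 9 - ((5134/(-12279) + 71/(-10599)) - 1*22819) = 9 - ((5134*(-1/12279) + 71*(-1/10599)) - 22819) = 9 - ((-5134/12279 - 71/10599) - 22819) = 9 - (-18429025/43381707 - 22819) = 9 - 1*(-989945601058/43381707) = 9 + 989945601058/43381707 = 990336036421/43381707 ≈ 22828.)
q = -176960658 (q = -13083*13526 = -176960658)
q/p + M/(-36915) = -176960658/(-1230) + (990336036421/43381707)/(-36915) = -176960658*(-1/1230) + (990336036421/43381707)*(-1/36915) = 29493443/205 - 990336036421/1601435713905 = 9446329985466791722/65658864270105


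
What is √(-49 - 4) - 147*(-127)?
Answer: 18669 + I*√53 ≈ 18669.0 + 7.2801*I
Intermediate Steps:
√(-49 - 4) - 147*(-127) = √(-53) + 18669 = I*√53 + 18669 = 18669 + I*√53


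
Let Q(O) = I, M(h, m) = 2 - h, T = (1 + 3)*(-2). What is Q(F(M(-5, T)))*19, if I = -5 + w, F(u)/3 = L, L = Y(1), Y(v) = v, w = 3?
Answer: -38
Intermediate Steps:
T = -8 (T = 4*(-2) = -8)
L = 1
F(u) = 3 (F(u) = 3*1 = 3)
I = -2 (I = -5 + 3 = -2)
Q(O) = -2
Q(F(M(-5, T)))*19 = -2*19 = -38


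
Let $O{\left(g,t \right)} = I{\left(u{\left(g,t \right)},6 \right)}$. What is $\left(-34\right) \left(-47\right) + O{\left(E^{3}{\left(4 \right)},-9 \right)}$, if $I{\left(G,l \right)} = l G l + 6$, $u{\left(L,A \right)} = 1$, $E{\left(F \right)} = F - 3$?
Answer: $1640$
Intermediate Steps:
$E{\left(F \right)} = -3 + F$
$I{\left(G,l \right)} = 6 + G l^{2}$ ($I{\left(G,l \right)} = G l l + 6 = G l^{2} + 6 = 6 + G l^{2}$)
$O{\left(g,t \right)} = 42$ ($O{\left(g,t \right)} = 6 + 1 \cdot 6^{2} = 6 + 1 \cdot 36 = 6 + 36 = 42$)
$\left(-34\right) \left(-47\right) + O{\left(E^{3}{\left(4 \right)},-9 \right)} = \left(-34\right) \left(-47\right) + 42 = 1598 + 42 = 1640$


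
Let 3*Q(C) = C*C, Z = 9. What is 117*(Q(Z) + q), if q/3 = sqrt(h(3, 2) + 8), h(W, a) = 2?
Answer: 3159 + 351*sqrt(10) ≈ 4269.0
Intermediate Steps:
Q(C) = C**2/3 (Q(C) = (C*C)/3 = C**2/3)
q = 3*sqrt(10) (q = 3*sqrt(2 + 8) = 3*sqrt(10) ≈ 9.4868)
117*(Q(Z) + q) = 117*((1/3)*9**2 + 3*sqrt(10)) = 117*((1/3)*81 + 3*sqrt(10)) = 117*(27 + 3*sqrt(10)) = 3159 + 351*sqrt(10)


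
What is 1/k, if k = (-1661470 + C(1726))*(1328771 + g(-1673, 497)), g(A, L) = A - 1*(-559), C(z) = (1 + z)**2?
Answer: 1/1753913228763 ≈ 5.7015e-13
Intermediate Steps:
g(A, L) = 559 + A (g(A, L) = A + 559 = 559 + A)
k = 1753913228763 (k = (-1661470 + (1 + 1726)**2)*(1328771 + (559 - 1673)) = (-1661470 + 1727**2)*(1328771 - 1114) = (-1661470 + 2982529)*1327657 = 1321059*1327657 = 1753913228763)
1/k = 1/1753913228763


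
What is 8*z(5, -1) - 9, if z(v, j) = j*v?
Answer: -49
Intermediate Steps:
8*z(5, -1) - 9 = 8*(-1*5) - 9 = 8*(-5) - 9 = -40 - 9 = -49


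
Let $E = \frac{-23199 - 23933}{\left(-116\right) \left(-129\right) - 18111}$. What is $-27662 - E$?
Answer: $- \frac{87099446}{3147} \approx -27677.0$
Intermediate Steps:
$E = \frac{47132}{3147}$ ($E = - \frac{47132}{14964 - 18111} = - \frac{47132}{-3147} = \left(-47132\right) \left(- \frac{1}{3147}\right) = \frac{47132}{3147} \approx 14.977$)
$-27662 - E = -27662 - \frac{47132}{3147} = - \frac{87099446}{3147}$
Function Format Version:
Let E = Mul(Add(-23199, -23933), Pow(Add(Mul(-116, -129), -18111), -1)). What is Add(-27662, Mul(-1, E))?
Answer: Rational(-87099446, 3147) ≈ -27677.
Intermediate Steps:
E = Rational(47132, 3147) (E = Mul(-47132, Pow(Add(14964, -18111), -1)) = Mul(-47132, Pow(-3147, -1)) = Mul(-47132, Rational(-1, 3147)) = Rational(47132, 3147) ≈ 14.977)
Add(-27662, Mul(-1, E)) = Add(-27662, Mul(-1, Rational(47132, 3147))) = Add(-27662, Rational(-47132, 3147)) = Rational(-87099446, 3147)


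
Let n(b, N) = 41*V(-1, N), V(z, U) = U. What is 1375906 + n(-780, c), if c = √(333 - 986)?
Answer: 1375906 + 41*I*√653 ≈ 1.3759e+6 + 1047.7*I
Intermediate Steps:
c = I*√653 (c = √(-653) = I*√653 ≈ 25.554*I)
n(b, N) = 41*N
1375906 + n(-780, c) = 1375906 + 41*(I*√653) = 1375906 + 41*I*√653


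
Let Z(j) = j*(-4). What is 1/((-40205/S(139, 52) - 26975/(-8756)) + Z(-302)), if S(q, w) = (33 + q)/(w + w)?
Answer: -8756/202254137 ≈ -4.3292e-5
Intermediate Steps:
S(q, w) = (33 + q)/(2*w) (S(q, w) = (33 + q)/((2*w)) = (33 + q)*(1/(2*w)) = (33 + q)/(2*w))
Z(j) = -4*j
1/((-40205/S(139, 52) - 26975/(-8756)) + Z(-302)) = 1/((-40205*104/(33 + 139) - 26975/(-8756)) - 4*(-302)) = 1/((-40205/((1/2)*(1/52)*172) - 26975*(-1/8756)) + 1208) = 1/((-40205/43/26 + 26975/8756) + 1208) = 1/((-40205*26/43 + 26975/8756) + 1208) = 1/((-24310 + 26975/8756) + 1208) = 1/(-212831385/8756 + 1208) = 1/(-202254137/8756) = -8756/202254137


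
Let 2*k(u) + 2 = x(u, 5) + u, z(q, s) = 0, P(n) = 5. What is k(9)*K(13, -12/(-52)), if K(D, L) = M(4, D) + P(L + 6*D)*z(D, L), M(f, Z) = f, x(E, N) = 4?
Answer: 22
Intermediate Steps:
k(u) = 1 + u/2 (k(u) = -1 + (4 + u)/2 = -1 + (2 + u/2) = 1 + u/2)
K(D, L) = 4 (K(D, L) = 4 + 5*0 = 4 + 0 = 4)
k(9)*K(13, -12/(-52)) = (1 + (1/2)*9)*4 = (1 + 9/2)*4 = (11/2)*4 = 22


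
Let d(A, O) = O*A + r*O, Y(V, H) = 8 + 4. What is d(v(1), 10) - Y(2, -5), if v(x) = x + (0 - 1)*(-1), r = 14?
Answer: 148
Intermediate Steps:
Y(V, H) = 12
v(x) = 1 + x (v(x) = x - 1*(-1) = x + 1 = 1 + x)
d(A, O) = 14*O + A*O (d(A, O) = O*A + 14*O = A*O + 14*O = 14*O + A*O)
d(v(1), 10) - Y(2, -5) = 10*(14 + (1 + 1)) - 1*12 = 10*(14 + 2) - 12 = 10*16 - 12 = 160 - 12 = 148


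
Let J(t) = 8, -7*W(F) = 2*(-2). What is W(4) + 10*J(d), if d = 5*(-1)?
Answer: 564/7 ≈ 80.571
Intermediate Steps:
W(F) = 4/7 (W(F) = -2*(-2)/7 = -⅐*(-4) = 4/7)
d = -5
W(4) + 10*J(d) = 4/7 + 10*8 = 4/7 + 80 = 564/7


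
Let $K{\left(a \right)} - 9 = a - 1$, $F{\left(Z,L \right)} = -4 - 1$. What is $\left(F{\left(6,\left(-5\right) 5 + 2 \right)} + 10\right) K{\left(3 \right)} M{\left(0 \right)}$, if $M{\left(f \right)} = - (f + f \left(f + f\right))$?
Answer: $0$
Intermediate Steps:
$F{\left(Z,L \right)} = -5$
$K{\left(a \right)} = 8 + a$ ($K{\left(a \right)} = 9 + \left(a - 1\right) = 9 + \left(-1 + a\right) = 8 + a$)
$M{\left(f \right)} = - f - 2 f^{2}$ ($M{\left(f \right)} = - (f + f 2 f) = - (f + 2 f^{2}) = - f - 2 f^{2}$)
$\left(F{\left(6,\left(-5\right) 5 + 2 \right)} + 10\right) K{\left(3 \right)} M{\left(0 \right)} = \left(-5 + 10\right) \left(8 + 3\right) \left(\left(-1\right) 0 \left(1 + 2 \cdot 0\right)\right) = 5 \cdot 11 \left(\left(-1\right) 0 \left(1 + 0\right)\right) = 55 \left(\left(-1\right) 0 \cdot 1\right) = 55 \cdot 0 = 0$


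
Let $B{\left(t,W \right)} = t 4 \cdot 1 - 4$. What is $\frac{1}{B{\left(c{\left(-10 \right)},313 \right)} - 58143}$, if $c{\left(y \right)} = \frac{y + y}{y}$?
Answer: $- \frac{1}{58139} \approx -1.72 \cdot 10^{-5}$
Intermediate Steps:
$c{\left(y \right)} = 2$ ($c{\left(y \right)} = \frac{2 y}{y} = 2$)
$B{\left(t,W \right)} = -4 + 4 t$ ($B{\left(t,W \right)} = 4 t 1 - 4 = 4 t - 4 = -4 + 4 t$)
$\frac{1}{B{\left(c{\left(-10 \right)},313 \right)} - 58143} = \frac{1}{\left(-4 + 4 \cdot 2\right) - 58143} = \frac{1}{\left(-4 + 8\right) - 58143} = \frac{1}{4 - 58143} = \frac{1}{-58139} = - \frac{1}{58139}$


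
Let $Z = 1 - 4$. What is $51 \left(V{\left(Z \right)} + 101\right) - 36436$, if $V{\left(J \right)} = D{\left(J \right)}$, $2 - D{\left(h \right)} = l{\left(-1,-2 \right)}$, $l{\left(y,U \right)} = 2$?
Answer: $-31285$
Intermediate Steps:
$D{\left(h \right)} = 0$ ($D{\left(h \right)} = 2 - 2 = 0$)
$Z = -3$
$V{\left(J \right)} = 0$
$51 \left(V{\left(Z \right)} + 101\right) - 36436 = 51 \left(0 + 101\right) - 36436 = 51 \cdot 101 - 36436 = 5151 - 36436 = -31285$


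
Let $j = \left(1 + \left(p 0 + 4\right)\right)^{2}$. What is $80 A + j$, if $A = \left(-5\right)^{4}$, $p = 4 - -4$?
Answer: $50025$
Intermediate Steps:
$p = 8$ ($p = 4 + 4 = 8$)
$A = 625$
$j = 25$ ($j = \left(1 + \left(8 \cdot 0 + 4\right)\right)^{2} = \left(1 + \left(0 + 4\right)\right)^{2} = \left(1 + 4\right)^{2} = 5^{2} = 25$)
$80 A + j = 80 \cdot 625 + 25 = 50000 + 25 = 50025$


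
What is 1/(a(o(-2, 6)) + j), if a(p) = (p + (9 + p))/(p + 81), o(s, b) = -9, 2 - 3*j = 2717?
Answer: -8/7241 ≈ -0.0011048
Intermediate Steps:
j = -905 (j = ⅔ - ⅓*2717 = ⅔ - 2717/3 = -905)
a(p) = (9 + 2*p)/(81 + p)
1/(a(o(-2, 6)) + j) = 1/((9 + 2*(-9))/(81 - 9) - 905) = 1/((9 - 18)/72 - 905) = 1/((1/72)*(-9) - 905) = 1/(-⅛ - 905) = 1/(-7241/8) = -8/7241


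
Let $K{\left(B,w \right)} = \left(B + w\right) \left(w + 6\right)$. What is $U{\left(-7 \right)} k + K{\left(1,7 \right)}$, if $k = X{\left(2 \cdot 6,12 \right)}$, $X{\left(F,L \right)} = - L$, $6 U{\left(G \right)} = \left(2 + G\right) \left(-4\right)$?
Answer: $64$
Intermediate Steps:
$U{\left(G \right)} = - \frac{4}{3} - \frac{2 G}{3}$ ($U{\left(G \right)} = \frac{\left(2 + G\right) \left(-4\right)}{6} = \frac{-8 - 4 G}{6} = - \frac{4}{3} - \frac{2 G}{3}$)
$k = -12$ ($k = \left(-1\right) 12 = -12$)
$K{\left(B,w \right)} = \left(6 + w\right) \left(B + w\right)$ ($K{\left(B,w \right)} = \left(B + w\right) \left(6 + w\right) = \left(6 + w\right) \left(B + w\right)$)
$U{\left(-7 \right)} k + K{\left(1,7 \right)} = \left(- \frac{4}{3} - - \frac{14}{3}\right) \left(-12\right) + \left(7^{2} + 6 \cdot 1 + 6 \cdot 7 + 1 \cdot 7\right) = \left(- \frac{4}{3} + \frac{14}{3}\right) \left(-12\right) + \left(49 + 6 + 42 + 7\right) = \frac{10}{3} \left(-12\right) + 104 = -40 + 104 = 64$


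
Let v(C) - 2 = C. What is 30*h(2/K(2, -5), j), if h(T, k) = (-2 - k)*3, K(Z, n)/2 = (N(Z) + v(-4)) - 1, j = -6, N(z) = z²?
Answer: 360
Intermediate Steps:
v(C) = 2 + C
K(Z, n) = -6 + 2*Z² (K(Z, n) = 2*((Z² + (2 - 4)) - 1) = 2*((Z² - 2) - 1) = 2*((-2 + Z²) - 1) = 2*(-3 + Z²) = -6 + 2*Z²)
h(T, k) = -6 - 3*k
30*h(2/K(2, -5), j) = 30*(-6 - 3*(-6)) = 30*(-6 + 18) = 30*12 = 360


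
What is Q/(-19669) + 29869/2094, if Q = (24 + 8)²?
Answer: 585349105/41186886 ≈ 14.212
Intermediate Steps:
Q = 1024 (Q = 32² = 1024)
Q/(-19669) + 29869/2094 = 1024/(-19669) + 29869/2094 = 1024*(-1/19669) + 29869*(1/2094) = -1024/19669 + 29869/2094 = 585349105/41186886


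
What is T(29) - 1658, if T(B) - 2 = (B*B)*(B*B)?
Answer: 705625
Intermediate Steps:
T(B) = 2 + B⁴ (T(B) = 2 + (B*B)*(B*B) = 2 + B²*B² = 2 + B⁴)
T(29) - 1658 = (2 + 29⁴) - 1658 = (2 + 707281) - 1658 = 707283 - 1658 = 705625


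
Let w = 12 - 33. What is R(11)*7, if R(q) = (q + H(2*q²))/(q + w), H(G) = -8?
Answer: -21/10 ≈ -2.1000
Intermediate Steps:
w = -21
R(q) = (-8 + q)/(-21 + q) (R(q) = (q - 8)/(q - 21) = (-8 + q)/(-21 + q))
R(11)*7 = ((-8 + 11)/(-21 + 11))*7 = (3/(-10))*7 = -⅒*3*7 = -3/10*7 = -21/10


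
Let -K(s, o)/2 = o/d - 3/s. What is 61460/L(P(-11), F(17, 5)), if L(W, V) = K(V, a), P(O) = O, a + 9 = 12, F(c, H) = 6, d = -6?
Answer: 30730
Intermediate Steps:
a = 3 (a = -9 + 12 = 3)
K(s, o) = 6/s + o/3 (K(s, o) = -2*(o/(-6) - 3/s) = -2*(o*(-1/6) - 3/s) = -2*(-o/6 - 3/s) = -2*(-3/s - o/6) = 6/s + o/3)
L(W, V) = 1 + 6/V (L(W, V) = 6/V + (1/3)*3 = 6/V + 1 = 1 + 6/V)
61460/L(P(-11), F(17, 5)) = 61460/(((6 + 6)/6)) = 61460/(((1/6)*12)) = 61460/2 = 61460*(1/2) = 30730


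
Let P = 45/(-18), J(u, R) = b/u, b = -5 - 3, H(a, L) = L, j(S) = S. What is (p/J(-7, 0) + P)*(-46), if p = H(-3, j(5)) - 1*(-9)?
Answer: -897/2 ≈ -448.50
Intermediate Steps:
b = -8
J(u, R) = -8/u
p = 14 (p = 5 - 1*(-9) = 5 + 9 = 14)
P = -5/2 (P = 45*(-1/18) = -5/2 ≈ -2.5000)
(p/J(-7, 0) + P)*(-46) = (14/((-8/(-7))) - 5/2)*(-46) = (14/((-8*(-⅐))) - 5/2)*(-46) = (14/(8/7) - 5/2)*(-46) = (14*(7/8) - 5/2)*(-46) = (49/4 - 5/2)*(-46) = (39/4)*(-46) = -897/2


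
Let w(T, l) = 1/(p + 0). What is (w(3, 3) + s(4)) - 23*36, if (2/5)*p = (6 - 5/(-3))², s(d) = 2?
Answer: -2184752/2645 ≈ -825.99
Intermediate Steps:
p = 2645/18 (p = 5*(6 - 5/(-3))²/2 = 5*(6 - 5*(-⅓))²/2 = 5*(6 + 5/3)²/2 = 5*(23/3)²/2 = (5/2)*(529/9) = 2645/18 ≈ 146.94)
w(T, l) = 18/2645 (w(T, l) = 1/(2645/18 + 0) = 1/(2645/18) = 18/2645)
(w(3, 3) + s(4)) - 23*36 = (18/2645 + 2) - 23*36 = 5308/2645 - 828 = -2184752/2645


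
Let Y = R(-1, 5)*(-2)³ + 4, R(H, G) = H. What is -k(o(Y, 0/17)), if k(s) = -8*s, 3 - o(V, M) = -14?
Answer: 136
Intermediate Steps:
Y = 12 (Y = -1*(-2)³ + 4 = -1*(-8) + 4 = 8 + 4 = 12)
o(V, M) = 17 (o(V, M) = 3 - 1*(-14) = 3 + 14 = 17)
-k(o(Y, 0/17)) = -(-8)*17 = -1*(-136) = 136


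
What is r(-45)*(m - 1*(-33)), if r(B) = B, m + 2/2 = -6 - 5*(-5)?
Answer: -2295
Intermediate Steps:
m = 18 (m = -1 + (-6 - 5*(-5)) = -1 + (-6 + 25) = -1 + 19 = 18)
r(-45)*(m - 1*(-33)) = -45*(18 - 1*(-33)) = -45*(18 + 33) = -45*51 = -2295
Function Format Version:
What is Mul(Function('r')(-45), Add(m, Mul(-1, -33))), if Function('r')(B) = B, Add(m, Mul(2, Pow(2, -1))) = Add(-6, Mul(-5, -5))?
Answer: -2295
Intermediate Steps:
m = 18 (m = Add(-1, Add(-6, Mul(-5, -5))) = Add(-1, Add(-6, 25)) = Add(-1, 19) = 18)
Mul(Function('r')(-45), Add(m, Mul(-1, -33))) = Mul(-45, Add(18, Mul(-1, -33))) = Mul(-45, Add(18, 33)) = Mul(-45, 51) = -2295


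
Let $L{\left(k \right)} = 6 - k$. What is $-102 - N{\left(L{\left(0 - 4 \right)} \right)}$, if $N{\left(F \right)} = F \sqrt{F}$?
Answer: $-102 - 10 \sqrt{10} \approx -133.62$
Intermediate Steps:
$N{\left(F \right)} = F^{\frac{3}{2}}$
$-102 - N{\left(L{\left(0 - 4 \right)} \right)} = -102 - \left(6 - \left(0 - 4\right)\right)^{\frac{3}{2}} = -102 - \left(6 - -4\right)^{\frac{3}{2}} = -102 - \left(6 + 4\right)^{\frac{3}{2}} = -102 - 10^{\frac{3}{2}} = -102 - 10 \sqrt{10}$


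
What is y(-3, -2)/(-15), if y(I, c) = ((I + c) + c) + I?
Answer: 2/3 ≈ 0.66667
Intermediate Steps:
y(I, c) = 2*I + 2*c (y(I, c) = (I + 2*c) + I = 2*I + 2*c)
y(-3, -2)/(-15) = (2*(-3) + 2*(-2))/(-15) = (-6 - 4)*(-1/15) = -10*(-1/15) = 2/3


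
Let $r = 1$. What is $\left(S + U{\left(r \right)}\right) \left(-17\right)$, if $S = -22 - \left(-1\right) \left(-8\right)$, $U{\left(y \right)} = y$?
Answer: $493$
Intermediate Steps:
$S = -30$ ($S = -22 - 8 = -30$)
$\left(S + U{\left(r \right)}\right) \left(-17\right) = \left(-30 + 1\right) \left(-17\right) = \left(-29\right) \left(-17\right) = 493$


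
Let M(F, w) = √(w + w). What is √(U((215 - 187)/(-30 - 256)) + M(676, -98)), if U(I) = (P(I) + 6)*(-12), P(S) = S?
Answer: √(-1448304 + 286286*I)/143 ≈ 0.82778 + 8.4564*I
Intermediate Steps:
M(F, w) = √2*√w (M(F, w) = √(2*w) = √2*√w)
U(I) = -72 - 12*I (U(I) = (I + 6)*(-12) = (6 + I)*(-12) = -72 - 12*I)
√(U((215 - 187)/(-30 - 256)) + M(676, -98)) = √((-72 - 12*(215 - 187)/(-30 - 256)) + √2*√(-98)) = √((-72 - 336/(-286)) + √2*(7*I*√2)) = √((-72 - 336*(-1)/286) + 14*I) = √((-72 - 12*(-14/143)) + 14*I) = √((-72 + 168/143) + 14*I) = √(-10128/143 + 14*I)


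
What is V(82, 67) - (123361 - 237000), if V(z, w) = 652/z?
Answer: 4659525/41 ≈ 1.1365e+5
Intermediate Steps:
V(82, 67) - (123361 - 237000) = 652/82 - (123361 - 237000) = 652*(1/82) - 1*(-113639) = 326/41 + 113639 = 4659525/41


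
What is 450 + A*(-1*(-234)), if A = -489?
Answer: -113976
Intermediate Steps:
450 + A*(-1*(-234)) = 450 - (-489)*(-234) = 450 - 489*234 = 450 - 114426 = -113976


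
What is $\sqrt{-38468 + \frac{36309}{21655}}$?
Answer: $\frac{i \sqrt{18038360142305}}{21655} \approx 196.13 i$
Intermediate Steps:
$\sqrt{-38468 + \frac{36309}{21655}} = \sqrt{- \frac{832988231}{21655}} = \frac{i \sqrt{18038360142305}}{21655}$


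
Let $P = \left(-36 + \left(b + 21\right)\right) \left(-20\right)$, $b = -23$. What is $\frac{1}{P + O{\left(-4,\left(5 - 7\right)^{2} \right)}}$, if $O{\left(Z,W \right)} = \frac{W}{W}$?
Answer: $\frac{1}{761} \approx 0.0013141$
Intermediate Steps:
$O{\left(Z,W \right)} = 1$
$P = 760$ ($P = \left(-36 + \left(-23 + 21\right)\right) \left(-20\right) = \left(-36 - 2\right) \left(-20\right) = \left(-38\right) \left(-20\right) = 760$)
$\frac{1}{P + O{\left(-4,\left(5 - 7\right)^{2} \right)}} = \frac{1}{760 + 1} = \frac{1}{761}$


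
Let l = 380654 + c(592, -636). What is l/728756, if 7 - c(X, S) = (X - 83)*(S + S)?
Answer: 60477/42868 ≈ 1.4108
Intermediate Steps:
c(X, S) = 7 - 2*S*(-83 + X) (c(X, S) = 7 - (X - 83)*(S + S) = 7 - (-83 + X)*2*S = 7 - 2*S*(-83 + X))
l = 1028109 (l = 380654 + (7 + 166*(-636) - 2*(-636)*592) = 380654 + (7 - 105576 + 753024) = 380654 + 647455 = 1028109)
l/728756 = 1028109/728756 = 1028109*(1/728756) = 60477/42868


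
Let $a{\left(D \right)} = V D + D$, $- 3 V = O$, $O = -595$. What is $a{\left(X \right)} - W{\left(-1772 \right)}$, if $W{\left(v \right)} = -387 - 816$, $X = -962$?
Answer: $- \frac{571667}{3} \approx -1.9056 \cdot 10^{5}$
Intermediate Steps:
$V = \frac{595}{3}$ ($V = \left(- \frac{1}{3}\right) \left(-595\right) = \frac{595}{3} \approx 198.33$)
$a{\left(D \right)} = \frac{598 D}{3}$ ($a{\left(D \right)} = \frac{595 D}{3} + D = \frac{598 D}{3}$)
$W{\left(v \right)} = -1203$ ($W{\left(v \right)} = -387 - 816 = -1203$)
$a{\left(X \right)} - W{\left(-1772 \right)} = \frac{598}{3} \left(-962\right) - -1203 = - \frac{575276}{3} + 1203 = - \frac{571667}{3}$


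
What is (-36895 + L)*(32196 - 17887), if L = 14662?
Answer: -318131997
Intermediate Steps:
(-36895 + L)*(32196 - 17887) = (-36895 + 14662)*(32196 - 17887) = -22233*14309 = -318131997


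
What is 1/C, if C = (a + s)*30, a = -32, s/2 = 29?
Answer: 1/780 ≈ 0.0012821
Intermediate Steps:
s = 58 (s = 2*29 = 58)
C = 780 (C = (-32 + 58)*30 = 26*30 = 780)
1/C = 1/780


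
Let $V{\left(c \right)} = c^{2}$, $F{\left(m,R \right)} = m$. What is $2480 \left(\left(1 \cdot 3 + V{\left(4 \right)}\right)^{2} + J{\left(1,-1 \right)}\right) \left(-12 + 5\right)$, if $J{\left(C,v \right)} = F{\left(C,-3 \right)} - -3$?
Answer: $-6336400$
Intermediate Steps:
$J{\left(C,v \right)} = 3 + C$ ($J{\left(C,v \right)} = C - -3 = C + 3 = 3 + C$)
$2480 \left(\left(1 \cdot 3 + V{\left(4 \right)}\right)^{2} + J{\left(1,-1 \right)}\right) \left(-12 + 5\right) = 2480 \left(\left(1 \cdot 3 + 4^{2}\right)^{2} + \left(3 + 1\right)\right) \left(-12 + 5\right) = 2480 \left(\left(3 + 16\right)^{2} + 4\right) \left(-7\right) = 2480 \left(19^{2} + 4\right) \left(-7\right) = 2480 \left(361 + 4\right) \left(-7\right) = 2480 \cdot 365 \left(-7\right) = 2480 \left(-2555\right) = -6336400$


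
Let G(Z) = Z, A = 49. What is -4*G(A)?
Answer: -196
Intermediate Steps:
-4*G(A) = -4*49 = -196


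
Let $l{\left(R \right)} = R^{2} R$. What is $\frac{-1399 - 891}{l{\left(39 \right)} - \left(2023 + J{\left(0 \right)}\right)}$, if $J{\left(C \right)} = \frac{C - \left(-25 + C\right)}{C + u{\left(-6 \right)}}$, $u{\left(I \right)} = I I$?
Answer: $- \frac{82440}{2062631} \approx -0.039968$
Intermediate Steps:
$u{\left(I \right)} = I^{2}$
$J{\left(C \right)} = \frac{25}{36 + C}$ ($J{\left(C \right)} = \frac{C - \left(-25 + C\right)}{C + \left(-6\right)^{2}} = \frac{25}{C + 36} = \frac{25}{36 + C}$)
$l{\left(R \right)} = R^{3}$
$\frac{-1399 - 891}{l{\left(39 \right)} - \left(2023 + J{\left(0 \right)}\right)} = \frac{-1399 - 891}{39^{3} - \left(2023 + \frac{25}{36 + 0}\right)} = - \frac{2290}{59319 - \left(2023 + \frac{25}{36}\right)} = - \frac{2290}{59319 - \left(2023 + 25 \cdot \frac{1}{36}\right)} = - \frac{2290}{59319 - \frac{72853}{36}} = - \frac{2290}{\frac{2062631}{36}} = \left(-2290\right) \frac{36}{2062631} = - \frac{82440}{2062631}$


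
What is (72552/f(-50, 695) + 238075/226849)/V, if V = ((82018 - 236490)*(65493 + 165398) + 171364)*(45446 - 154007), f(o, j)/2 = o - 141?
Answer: -8183701999/167763994839766400186412 ≈ -4.8781e-14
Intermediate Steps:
f(o, j) = -282 + 2*o (f(o, j) = 2*(o - 141) = 2*(-141 + o) = -282 + 2*o)
V = 3871939143312468 (V = (-154472*230891 + 171364)*(-108561) = (-35666194552 + 171364)*(-108561) = -35666023188*(-108561) = 3871939143312468)
(72552/f(-50, 695) + 238075/226849)/V = (72552/(-282 + 2*(-50)) + 238075/226849)/3871939143312468 = (72552/(-282 - 100) + 238075*(1/226849))*(1/3871939143312468) = (72552/(-382) + 238075/226849)*(1/3871939143312468) = (72552*(-1/382) + 238075/226849)*(1/3871939143312468) = (-36276/191 + 238075/226849)*(1/3871939143312468) = -8183701999/43328159*1/3871939143312468 = -8183701999/167763994839766400186412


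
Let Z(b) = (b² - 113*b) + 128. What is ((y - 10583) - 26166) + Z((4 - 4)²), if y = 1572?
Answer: -35049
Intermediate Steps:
Z(b) = 128 + b² - 113*b
((y - 10583) - 26166) + Z((4 - 4)²) = ((1572 - 10583) - 26166) + (128 + ((4 - 4)²)² - 113*(4 - 4)²) = (-9011 - 26166) + (128 + (0²)² - 113*0²) = -35177 + (128 + 0² - 113*0) = -35177 + (128 + 0 + 0) = -35177 + 128 = -35049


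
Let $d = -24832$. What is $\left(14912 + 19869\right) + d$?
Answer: $9949$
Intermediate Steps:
$\left(14912 + 19869\right) + d = \left(14912 + 19869\right) - 24832 = 34781 - 24832 = 9949$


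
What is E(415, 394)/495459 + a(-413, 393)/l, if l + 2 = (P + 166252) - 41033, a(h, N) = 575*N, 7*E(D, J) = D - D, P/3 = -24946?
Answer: 75325/16793 ≈ 4.4855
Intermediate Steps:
P = -74838 (P = 3*(-24946) = -74838)
E(D, J) = 0 (E(D, J) = (D - D)/7 = (⅐)*0 = 0)
l = 50379 (l = -2 + ((-74838 + 166252) - 41033) = -2 + (91414 - 41033) = -2 + 50381 = 50379)
E(415, 394)/495459 + a(-413, 393)/l = 0/495459 + (575*393)/50379 = 0*(1/495459) + 225975*(1/50379) = 0 + 75325/16793 = 75325/16793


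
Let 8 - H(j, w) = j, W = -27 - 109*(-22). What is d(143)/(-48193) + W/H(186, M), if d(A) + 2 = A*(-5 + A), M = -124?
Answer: -117777899/8578354 ≈ -13.730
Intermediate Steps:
W = 2371 (W = -27 + 2398 = 2371)
H(j, w) = 8 - j
d(A) = -2 + A*(-5 + A)
d(143)/(-48193) + W/H(186, M) = (-2 + 143**2 - 5*143)/(-48193) + 2371/(8 - 1*186) = (-2 + 20449 - 715)*(-1/48193) + 2371/(8 - 186) = 19732*(-1/48193) + 2371/(-178) = -19732/48193 + 2371*(-1/178) = -19732/48193 - 2371/178 = -117777899/8578354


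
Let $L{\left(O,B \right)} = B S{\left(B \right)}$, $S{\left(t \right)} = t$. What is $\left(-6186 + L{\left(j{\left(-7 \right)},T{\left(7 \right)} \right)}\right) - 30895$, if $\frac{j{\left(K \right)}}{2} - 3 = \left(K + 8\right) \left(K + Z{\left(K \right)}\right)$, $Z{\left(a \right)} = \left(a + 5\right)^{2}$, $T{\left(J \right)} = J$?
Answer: $-37032$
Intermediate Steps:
$Z{\left(a \right)} = \left(5 + a\right)^{2}$
$j{\left(K \right)} = 6 + 2 \left(8 + K\right) \left(K + \left(5 + K\right)^{2}\right)$ ($j{\left(K \right)} = 6 + 2 \left(K + 8\right) \left(K + \left(5 + K\right)^{2}\right) = 6 + 2 \left(8 + K\right) \left(K + \left(5 + K\right)^{2}\right)$)
$L{\left(O,B \right)} = B^{2}$ ($L{\left(O,B \right)} = B B = B^{2}$)
$\left(-6186 + L{\left(j{\left(-7 \right)},T{\left(7 \right)} \right)}\right) - 30895 = \left(-6186 + 7^{2}\right) - 30895 = \left(-6186 + 49\right) - 30895 = -6137 - 30895 = -37032$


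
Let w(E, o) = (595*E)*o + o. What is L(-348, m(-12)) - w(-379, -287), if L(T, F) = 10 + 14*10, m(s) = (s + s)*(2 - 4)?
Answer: -64719498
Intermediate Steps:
m(s) = -4*s (m(s) = (2*s)*(-2) = -4*s)
w(E, o) = o + 595*E*o (w(E, o) = 595*E*o + o = o + 595*E*o)
L(T, F) = 150 (L(T, F) = 10 + 140 = 150)
L(-348, m(-12)) - w(-379, -287) = 150 - (-287)*(1 + 595*(-379)) = 150 - (-287)*(1 - 225505) = 150 - (-287)*(-225504) = 150 - 1*64719648 = 150 - 64719648 = -64719498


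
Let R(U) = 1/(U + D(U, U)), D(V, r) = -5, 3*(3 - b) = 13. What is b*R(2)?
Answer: 4/9 ≈ 0.44444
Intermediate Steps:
b = -4/3 (b = 3 - ⅓*13 = 3 - 13/3 = -4/3 ≈ -1.3333)
R(U) = 1/(-5 + U) (R(U) = 1/(U - 5) = 1/(-5 + U))
b*R(2) = -4/(3*(-5 + 2)) = -4/3/(-3) = -4/3*(-⅓) = 4/9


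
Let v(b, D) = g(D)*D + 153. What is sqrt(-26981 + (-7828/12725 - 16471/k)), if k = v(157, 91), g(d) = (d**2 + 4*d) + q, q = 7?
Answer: 2*I*sqrt(1083748311804268728507)/400829865 ≈ 164.26*I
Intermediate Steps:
g(d) = 7 + d**2 + 4*d (g(d) = (d**2 + 4*d) + 7 = 7 + d**2 + 4*d)
v(b, D) = 153 + D*(7 + D**2 + 4*D) (v(b, D) = (7 + D**2 + 4*D)*D + 153 = D*(7 + D**2 + 4*D) + 153 = 153 + D*(7 + D**2 + 4*D))
k = 787485 (k = 153 + 91*(7 + 91**2 + 4*91) = 153 + 91*(7 + 8281 + 364) = 153 + 91*8652 = 153 + 787332 = 787485)
sqrt(-26981 + (-7828/12725 - 16471/k)) = sqrt(-26981 + (-7828/12725 - 16471/787485)) = sqrt(-26981 - 1274805211/2004149325) = sqrt(-54075227743036/2004149325) = 2*I*sqrt(1083748311804268728507)/400829865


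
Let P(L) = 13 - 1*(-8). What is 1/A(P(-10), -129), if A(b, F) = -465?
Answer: -1/465 ≈ -0.0021505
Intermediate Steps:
P(L) = 21 (P(L) = 13 + 8 = 21)
1/A(P(-10), -129) = 1/(-465) = -1/465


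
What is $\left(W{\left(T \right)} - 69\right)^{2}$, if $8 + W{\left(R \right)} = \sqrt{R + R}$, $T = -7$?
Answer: $\left(77 - i \sqrt{14}\right)^{2} \approx 5915.0 - 576.21 i$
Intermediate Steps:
$W{\left(R \right)} = -8 + \sqrt{2} \sqrt{R}$ ($W{\left(R \right)} = -8 + \sqrt{R + R} = -8 + \sqrt{2 R} = -8 + \sqrt{2} \sqrt{R}$)
$\left(W{\left(T \right)} - 69\right)^{2} = \left(\left(-8 + \sqrt{2} \sqrt{-7}\right) - 69\right)^{2} = \left(\left(-8 + \sqrt{2} i \sqrt{7}\right) - 69\right)^{2} = \left(\left(-8 + i \sqrt{14}\right) - 69\right)^{2} = \left(-77 + i \sqrt{14}\right)^{2}$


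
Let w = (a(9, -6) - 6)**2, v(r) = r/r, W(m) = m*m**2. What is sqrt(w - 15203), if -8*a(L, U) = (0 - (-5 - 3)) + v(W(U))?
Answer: I*sqrt(969743)/8 ≈ 123.09*I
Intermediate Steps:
W(m) = m**3
v(r) = 1
a(L, U) = -9/8 (a(L, U) = -((0 - (-5 - 3)) + 1)/8 = -((0 - 1*(-8)) + 1)/8 = -((0 + 8) + 1)/8 = -(8 + 1)/8 = -1/8*9 = -9/8)
w = 3249/64 (w = (-9/8 - 6)**2 = (-57/8)**2 = 3249/64 ≈ 50.766)
sqrt(w - 15203) = sqrt(3249/64 - 15203) = sqrt(-969743/64) = I*sqrt(969743)/8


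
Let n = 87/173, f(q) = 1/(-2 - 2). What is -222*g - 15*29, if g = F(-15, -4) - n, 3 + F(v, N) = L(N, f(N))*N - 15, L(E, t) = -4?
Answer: 20871/173 ≈ 120.64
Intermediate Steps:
f(q) = -¼ (f(q) = 1/(-4) = -¼)
n = 87/173 (n = 87*(1/173) = 87/173 ≈ 0.50289)
F(v, N) = -18 - 4*N (F(v, N) = -3 + (-4*N - 15) = -3 + (-15 - 4*N) = -18 - 4*N)
g = -433/173 (g = (-18 - 4*(-4)) - 1*87/173 = (-18 + 16) - 87/173 = -2 - 87/173 = -433/173 ≈ -2.5029)
-222*g - 15*29 = -222*(-433/173) - 15*29 = 96126/173 - 435 = 20871/173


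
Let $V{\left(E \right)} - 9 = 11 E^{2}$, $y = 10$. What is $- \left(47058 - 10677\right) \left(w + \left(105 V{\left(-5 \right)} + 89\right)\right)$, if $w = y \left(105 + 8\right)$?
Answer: $-1129229859$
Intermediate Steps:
$w = 1130$ ($w = 10 \left(105 + 8\right) = 10 \cdot 113 = 1130$)
$V{\left(E \right)} = 9 + 11 E^{2}$
$- \left(47058 - 10677\right) \left(w + \left(105 V{\left(-5 \right)} + 89\right)\right) = - \left(47058 - 10677\right) \left(1130 + \left(105 \left(9 + 11 \left(-5\right)^{2}\right) + 89\right)\right) = - 36381 \left(1130 + \left(105 \left(9 + 11 \cdot 25\right) + 89\right)\right) = - 36381 \left(1130 + \left(105 \left(9 + 275\right) + 89\right)\right) = - 36381 \left(1130 + \left(105 \cdot 284 + 89\right)\right) = - 36381 \left(1130 + \left(29820 + 89\right)\right) = - 36381 \left(1130 + 29909\right) = - 36381 \cdot 31039 = \left(-1\right) 1129229859 = -1129229859$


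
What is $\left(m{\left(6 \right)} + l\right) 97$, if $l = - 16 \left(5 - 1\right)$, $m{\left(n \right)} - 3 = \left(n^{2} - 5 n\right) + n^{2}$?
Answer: $-1843$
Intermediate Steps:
$m{\left(n \right)} = 3 - 5 n + 2 n^{2}$ ($m{\left(n \right)} = 3 + \left(\left(n^{2} - 5 n\right) + n^{2}\right) = 3 + \left(- 5 n + 2 n^{2}\right) = 3 - 5 n + 2 n^{2}$)
$l = -64$ ($l = \left(-16\right) 4 = -64$)
$\left(m{\left(6 \right)} + l\right) 97 = \left(\left(3 - 30 + 2 \cdot 6^{2}\right) - 64\right) 97 = \left(\left(3 - 30 + 2 \cdot 36\right) - 64\right) 97 = \left(\left(3 - 30 + 72\right) - 64\right) 97 = \left(45 - 64\right) 97 = \left(-19\right) 97 = -1843$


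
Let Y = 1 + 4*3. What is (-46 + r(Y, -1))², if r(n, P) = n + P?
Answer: 1156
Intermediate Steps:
Y = 13 (Y = 1 + 12 = 13)
r(n, P) = P + n
(-46 + r(Y, -1))² = (-46 + (-1 + 13))² = (-46 + 12)² = (-34)² = 1156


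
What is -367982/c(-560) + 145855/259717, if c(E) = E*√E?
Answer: 145855/259717 - 183991*I*√35/39200 ≈ 0.56159 - 27.768*I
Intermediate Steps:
c(E) = E^(3/2)
-367982/c(-560) + 145855/259717 = -367982*I*√35/78400 + 145855/259717 = -367982*I*√35/78400 + 145855*(1/259717) = -183991*I*√35/39200 + 145855/259717 = 145855/259717 - 183991*I*√35/39200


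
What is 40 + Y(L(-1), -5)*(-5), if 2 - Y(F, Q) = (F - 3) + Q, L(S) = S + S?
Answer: -20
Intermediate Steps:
L(S) = 2*S
Y(F, Q) = 5 - F - Q (Y(F, Q) = 2 - ((F - 3) + Q) = 2 - ((-3 + F) + Q) = 2 - (-3 + F + Q) = 2 + (3 - F - Q) = 5 - F - Q)
40 + Y(L(-1), -5)*(-5) = 40 + (5 - 2*(-1) - 1*(-5))*(-5) = 40 + (5 - 1*(-2) + 5)*(-5) = 40 + (5 + 2 + 5)*(-5) = 40 + 12*(-5) = 40 - 60 = -20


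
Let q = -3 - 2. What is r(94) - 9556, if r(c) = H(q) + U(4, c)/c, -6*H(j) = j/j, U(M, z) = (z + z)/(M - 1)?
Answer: -19111/2 ≈ -9555.5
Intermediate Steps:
U(M, z) = 2*z/(-1 + M) (U(M, z) = (2*z)/(-1 + M) = 2*z/(-1 + M))
q = -5
H(j) = -⅙ (H(j) = -j/(6*j) = -⅙*1 = -⅙)
r(c) = ½ (r(c) = -⅙ + (2*c/(-1 + 4))/c = -⅙ + (2*c/3)/c = -⅙ + ⅔ = ½)
r(94) - 9556 = ½ - 9556 = -19111/2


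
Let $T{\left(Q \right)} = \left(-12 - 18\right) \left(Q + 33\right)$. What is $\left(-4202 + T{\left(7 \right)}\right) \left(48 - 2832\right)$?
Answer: $15039168$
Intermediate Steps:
$T{\left(Q \right)} = -990 - 30 Q$ ($T{\left(Q \right)} = - 30 \left(33 + Q\right) = -990 - 30 Q$)
$\left(-4202 + T{\left(7 \right)}\right) \left(48 - 2832\right) = \left(-4202 - 1200\right) \left(48 - 2832\right) = \left(-4202 - 1200\right) \left(-2784\right) = \left(-5402\right) \left(-2784\right) = 15039168$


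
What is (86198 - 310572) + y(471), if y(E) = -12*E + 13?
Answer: -230013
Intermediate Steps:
y(E) = 13 - 12*E
(86198 - 310572) + y(471) = (86198 - 310572) + (13 - 12*471) = -224374 + (13 - 5652) = -224374 - 5639 = -230013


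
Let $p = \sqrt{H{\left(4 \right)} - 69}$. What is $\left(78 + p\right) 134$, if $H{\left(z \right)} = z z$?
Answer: $10452 + 134 i \sqrt{53} \approx 10452.0 + 975.54 i$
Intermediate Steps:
$H{\left(z \right)} = z^{2}$
$p = i \sqrt{53}$ ($p = \sqrt{4^{2} - 69} = \sqrt{16 - 69} = \sqrt{-53} = i \sqrt{53} \approx 7.2801 i$)
$\left(78 + p\right) 134 = \left(78 + i \sqrt{53}\right) 134 = 10452 + 134 i \sqrt{53}$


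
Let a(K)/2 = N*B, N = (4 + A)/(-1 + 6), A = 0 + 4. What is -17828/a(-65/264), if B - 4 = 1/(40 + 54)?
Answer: -1047395/754 ≈ -1389.1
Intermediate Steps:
A = 4
B = 377/94 (B = 4 + 1/(40 + 54) = 4 + 1/94 = 377/94 ≈ 4.0106)
N = 8/5 (N = (4 + 4)/(-1 + 6) = 8/5 ≈ 1.6000)
a(K) = 3016/235 (a(K) = 2*((8/5)*(377/94)) = 2*(1508/235) = 3016/235)
-17828/a(-65/264) = -17828/3016/235 = -17828*235/3016 = -1047395/754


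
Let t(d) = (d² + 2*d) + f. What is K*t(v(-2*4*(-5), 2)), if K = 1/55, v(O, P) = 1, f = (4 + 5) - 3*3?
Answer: 3/55 ≈ 0.054545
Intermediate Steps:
f = 0 (f = 9 - 9 = 0)
t(d) = d² + 2*d (t(d) = (d² + 2*d) + 0 = d² + 2*d)
K = 1/55 ≈ 0.018182
K*t(v(-2*4*(-5), 2)) = (1*(2 + 1))/55 = (1*3)/55 = (1/55)*3 = 3/55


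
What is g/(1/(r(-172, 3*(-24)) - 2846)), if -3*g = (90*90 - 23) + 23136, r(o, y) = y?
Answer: 91079534/3 ≈ 3.0360e+7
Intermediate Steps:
g = -31213/3 (g = -((90*90 - 23) + 23136)/3 = -((8100 - 23) + 23136)/3 = -(8077 + 23136)/3 = -⅓*31213 = -31213/3 ≈ -10404.)
g/(1/(r(-172, 3*(-24)) - 2846)) = -31213/(3*(1/(3*(-24) - 2846))) = -31213/(3*(1/(-72 - 2846))) = -31213/(3*(1/(-2918))) = -31213/(3*(-1/2918)) = -31213/3*(-2918) = 91079534/3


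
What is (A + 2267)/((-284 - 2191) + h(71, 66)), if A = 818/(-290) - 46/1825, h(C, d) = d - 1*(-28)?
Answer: -119830356/126014425 ≈ -0.95093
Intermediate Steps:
h(C, d) = 28 + d (h(C, d) = d + 28 = 28 + d)
A = -150619/52925 (A = 818*(-1/290) - 46*1/1825 = -409/145 - 46/1825 = -150619/52925 ≈ -2.8459)
(A + 2267)/((-284 - 2191) + h(71, 66)) = (-150619/52925 + 2267)/((-284 - 2191) + (28 + 66)) = 119830356/(52925*(-2475 + 94)) = (119830356/52925)/(-2381) = (119830356/52925)*(-1/2381) = -119830356/126014425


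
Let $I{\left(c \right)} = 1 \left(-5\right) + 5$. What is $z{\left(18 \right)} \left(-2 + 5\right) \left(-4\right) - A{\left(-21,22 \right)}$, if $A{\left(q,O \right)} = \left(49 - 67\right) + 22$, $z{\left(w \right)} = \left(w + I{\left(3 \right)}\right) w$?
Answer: $-3892$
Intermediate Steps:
$I{\left(c \right)} = 0$ ($I{\left(c \right)} = -5 + 5 = 0$)
$z{\left(w \right)} = w^{2}$ ($z{\left(w \right)} = \left(w + 0\right) w = w w = w^{2}$)
$A{\left(q,O \right)} = 4$ ($A{\left(q,O \right)} = -18 + 22 = 4$)
$z{\left(18 \right)} \left(-2 + 5\right) \left(-4\right) - A{\left(-21,22 \right)} = 18^{2} \left(-2 + 5\right) \left(-4\right) - 4 = 324 \cdot 3 \left(-4\right) - 4 = 324 \left(-12\right) - 4 = -3888 - 4 = -3892$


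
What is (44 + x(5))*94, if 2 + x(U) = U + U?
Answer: 4888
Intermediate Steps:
x(U) = -2 + 2*U (x(U) = -2 + (U + U) = -2 + 2*U)
(44 + x(5))*94 = (44 + (-2 + 2*5))*94 = (44 + (-2 + 10))*94 = (44 + 8)*94 = 52*94 = 4888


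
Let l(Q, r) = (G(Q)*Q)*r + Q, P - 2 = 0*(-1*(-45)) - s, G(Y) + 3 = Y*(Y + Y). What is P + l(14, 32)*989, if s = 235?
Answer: 172368621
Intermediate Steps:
G(Y) = -3 + 2*Y² (G(Y) = -3 + Y*(Y + Y) = -3 + Y*(2*Y) = -3 + 2*Y²)
P = -233 (P = 2 + (0*(-1*(-45)) - 1*235) = 2 + (0*45 - 235) = 2 + (0 - 235) = 2 - 235 = -233)
l(Q, r) = Q + Q*r*(-3 + 2*Q²) (l(Q, r) = ((-3 + 2*Q²)*Q)*r + Q = (Q*(-3 + 2*Q²))*r + Q = Q*r*(-3 + 2*Q²) + Q = Q + Q*r*(-3 + 2*Q²))
P + l(14, 32)*989 = -233 + (14*(1 + 32*(-3 + 2*14²)))*989 = -233 + (14*(1 + 32*(-3 + 2*196)))*989 = -233 + (14*(1 + 32*(-3 + 392)))*989 = -233 + (14*(1 + 32*389))*989 = -233 + (14*(1 + 12448))*989 = -233 + (14*12449)*989 = -233 + 174286*989 = -233 + 172368854 = 172368621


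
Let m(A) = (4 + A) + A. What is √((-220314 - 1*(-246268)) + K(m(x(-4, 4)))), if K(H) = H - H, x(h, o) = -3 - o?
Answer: √25954 ≈ 161.10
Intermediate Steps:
m(A) = 4 + 2*A
K(H) = 0
√((-220314 - 1*(-246268)) + K(m(x(-4, 4)))) = √((-220314 - 1*(-246268)) + 0) = √((-220314 + 246268) + 0) = √(25954 + 0) = √25954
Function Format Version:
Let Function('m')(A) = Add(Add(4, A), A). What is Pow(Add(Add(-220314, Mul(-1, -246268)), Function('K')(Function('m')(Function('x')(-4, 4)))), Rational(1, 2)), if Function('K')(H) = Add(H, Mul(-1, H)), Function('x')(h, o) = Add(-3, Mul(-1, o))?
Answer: Pow(25954, Rational(1, 2)) ≈ 161.10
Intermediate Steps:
Function('m')(A) = Add(4, Mul(2, A))
Function('K')(H) = 0
Pow(Add(Add(-220314, Mul(-1, -246268)), Function('K')(Function('m')(Function('x')(-4, 4)))), Rational(1, 2)) = Pow(Add(Add(-220314, Mul(-1, -246268)), 0), Rational(1, 2)) = Pow(Add(Add(-220314, 246268), 0), Rational(1, 2)) = Pow(Add(25954, 0), Rational(1, 2)) = Pow(25954, Rational(1, 2))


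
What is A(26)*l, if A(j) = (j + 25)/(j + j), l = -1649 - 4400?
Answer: -308499/52 ≈ -5932.7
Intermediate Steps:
l = -6049
A(j) = (25 + j)/(2*j) (A(j) = (25 + j)/((2*j)) = (25 + j)*(1/(2*j)) = (25 + j)/(2*j))
A(26)*l = ((½)*(25 + 26)/26)*(-6049) = ((½)*(1/26)*51)*(-6049) = (51/52)*(-6049) = -308499/52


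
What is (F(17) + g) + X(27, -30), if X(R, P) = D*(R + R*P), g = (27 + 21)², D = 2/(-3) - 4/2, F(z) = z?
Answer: 4409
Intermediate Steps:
D = -8/3 (D = 2*(-⅓) - 4*½ = -⅔ - 2 = -8/3 ≈ -2.6667)
g = 2304 (g = 48² = 2304)
X(R, P) = -8*R/3 - 8*P*R/3 (X(R, P) = -8*(R + R*P)/3 = -8*(R + P*R)/3 = -8*R/3 - 8*P*R/3)
(F(17) + g) + X(27, -30) = (17 + 2304) - 8/3*27*(1 - 30) = 2321 - 8/3*27*(-29) = 2321 + 2088 = 4409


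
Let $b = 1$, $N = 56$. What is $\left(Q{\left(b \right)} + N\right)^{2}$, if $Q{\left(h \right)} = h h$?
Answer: $3249$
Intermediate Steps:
$Q{\left(h \right)} = h^{2}$
$\left(Q{\left(b \right)} + N\right)^{2} = \left(1^{2} + 56\right)^{2} = \left(1 + 56\right)^{2} = 57^{2} = 3249$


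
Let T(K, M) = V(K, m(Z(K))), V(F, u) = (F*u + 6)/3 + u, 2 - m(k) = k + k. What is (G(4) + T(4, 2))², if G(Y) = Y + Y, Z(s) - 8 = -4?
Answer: 16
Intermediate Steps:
Z(s) = 4 (Z(s) = 8 - 4 = 4)
m(k) = 2 - 2*k (m(k) = 2 - (k + k) = 2 - 2*k)
G(Y) = 2*Y
V(F, u) = 2 + u + F*u/3 (V(F, u) = (6 + F*u)*(⅓) + u = (2 + F*u/3) + u = 2 + u + F*u/3)
T(K, M) = -4 - 2*K (T(K, M) = 2 + (2 - 2*4) + K*(2 - 2*4)/3 = 2 + (2 - 8) + K*(2 - 8)/3 = 2 - 6 + (⅓)*K*(-6) = 2 - 6 - 2*K = -4 - 2*K)
(G(4) + T(4, 2))² = (2*4 + (-4 - 2*4))² = (8 + (-4 - 8))² = (8 - 12)² = (-4)² = 16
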